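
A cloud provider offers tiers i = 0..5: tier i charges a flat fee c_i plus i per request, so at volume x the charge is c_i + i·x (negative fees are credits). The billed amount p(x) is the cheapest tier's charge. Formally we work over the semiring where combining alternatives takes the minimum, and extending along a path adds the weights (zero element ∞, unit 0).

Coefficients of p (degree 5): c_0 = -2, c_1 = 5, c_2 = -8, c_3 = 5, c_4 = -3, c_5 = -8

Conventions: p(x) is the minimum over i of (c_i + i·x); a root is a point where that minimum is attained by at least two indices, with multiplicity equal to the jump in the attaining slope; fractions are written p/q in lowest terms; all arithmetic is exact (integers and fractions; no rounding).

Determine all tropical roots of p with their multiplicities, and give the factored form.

hull edge (i=0, c=-2) to (i=2, c=-8): slope -3, span 2
hull edge (i=2, c=-8) to (i=5, c=-8): slope 0, span 3
Factored form: p(x) = -8 ⊗ (x ⊕ 0) ⊗ (x ⊕ 0) ⊗ (x ⊕ 0) ⊗ (x ⊕ 3) ⊗ (x ⊕ 3)
Answer: roots = 0 (mult 3), 3 (mult 2)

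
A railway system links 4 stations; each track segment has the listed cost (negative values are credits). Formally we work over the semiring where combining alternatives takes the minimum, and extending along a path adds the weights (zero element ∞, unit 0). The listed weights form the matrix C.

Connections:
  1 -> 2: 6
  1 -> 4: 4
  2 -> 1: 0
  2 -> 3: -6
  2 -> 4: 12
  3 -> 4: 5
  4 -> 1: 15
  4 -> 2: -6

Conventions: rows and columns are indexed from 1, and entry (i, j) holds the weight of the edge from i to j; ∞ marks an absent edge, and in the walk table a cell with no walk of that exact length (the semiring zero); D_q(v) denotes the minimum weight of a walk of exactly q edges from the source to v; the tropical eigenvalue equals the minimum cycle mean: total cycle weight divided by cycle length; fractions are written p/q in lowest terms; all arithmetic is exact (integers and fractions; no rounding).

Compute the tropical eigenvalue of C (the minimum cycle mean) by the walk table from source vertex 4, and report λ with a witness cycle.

q=0: [∞, ∞, ∞, 0]
q=1: [15, -6, ∞, ∞]
q=2: [-6, 21, -12, 6]
q=3: [21, 0, 15, -7]
q=4: [0, -13, -6, 12]
Optimal cycle mean attained by: cycle 2->3->4->2, total (-6) + 5 + (-6), length 3.
Answer: λ = -7/3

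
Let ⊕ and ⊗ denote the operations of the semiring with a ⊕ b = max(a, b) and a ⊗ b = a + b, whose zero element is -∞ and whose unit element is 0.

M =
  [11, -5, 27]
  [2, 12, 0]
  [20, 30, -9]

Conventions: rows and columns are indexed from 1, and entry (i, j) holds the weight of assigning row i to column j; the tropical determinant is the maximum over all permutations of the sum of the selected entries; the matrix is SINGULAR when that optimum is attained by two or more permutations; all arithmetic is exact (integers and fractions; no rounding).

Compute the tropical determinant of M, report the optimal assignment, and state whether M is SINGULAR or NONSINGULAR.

σ = (1, 2, 3): 11 + 12 + (-9) = 14
σ = (1, 3, 2): 11 + 0 + 30 = 41
σ = (2, 1, 3): (-5) + 2 + (-9) = -12
σ = (2, 3, 1): (-5) + 0 + 20 = 15
σ = (3, 1, 2): 27 + 2 + 30 = 59
σ = (3, 2, 1): 27 + 12 + 20 = 59
Optimal value attained by: σ = (3, 1, 2).
Answer: det⊕(M) = 59; verdict: SINGULAR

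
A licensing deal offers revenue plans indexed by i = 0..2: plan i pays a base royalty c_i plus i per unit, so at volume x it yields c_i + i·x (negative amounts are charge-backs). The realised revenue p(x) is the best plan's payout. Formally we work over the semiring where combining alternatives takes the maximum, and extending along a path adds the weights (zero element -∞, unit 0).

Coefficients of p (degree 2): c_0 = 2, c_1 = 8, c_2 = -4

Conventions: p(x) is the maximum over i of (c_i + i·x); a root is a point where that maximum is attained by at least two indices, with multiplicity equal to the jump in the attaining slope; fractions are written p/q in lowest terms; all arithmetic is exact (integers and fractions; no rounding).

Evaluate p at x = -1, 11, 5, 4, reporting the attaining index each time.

p(-1) = max(2+0·(-1)=2, 8+1·(-1)=7, -4+2·(-1)=-6) = 7 (attained by i=1)
p(11) = max(2+0·11=2, 8+1·11=19, -4+2·11=18) = 19 (attained by i=1)
p(5) = max(2+0·5=2, 8+1·5=13, -4+2·5=6) = 13 (attained by i=1)
p(4) = max(2+0·4=2, 8+1·4=12, -4+2·4=4) = 12 (attained by i=1)
Answer: p(-1) = 7; p(11) = 19; p(5) = 13; p(4) = 12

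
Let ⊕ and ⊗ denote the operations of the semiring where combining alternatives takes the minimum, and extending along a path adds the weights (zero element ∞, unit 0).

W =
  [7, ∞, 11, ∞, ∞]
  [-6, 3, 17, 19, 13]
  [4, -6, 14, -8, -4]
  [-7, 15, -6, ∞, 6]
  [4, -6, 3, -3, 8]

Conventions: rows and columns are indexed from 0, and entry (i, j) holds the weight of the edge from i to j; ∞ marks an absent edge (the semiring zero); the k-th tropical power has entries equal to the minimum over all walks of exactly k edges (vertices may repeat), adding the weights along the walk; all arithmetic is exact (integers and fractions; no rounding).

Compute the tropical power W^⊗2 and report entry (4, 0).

W^⊗2:
  [14, 5, 18, 3, 7]
  [-3, 6, 5, 9, 13]
  [-15, -10, -14, -7, -2]
  [-2, -12, 4, -14, -10]
  [-12, -3, -9, -5, -1]
Key observation: the optimum is the walk 4->1->0, with weight (-6) + (-6) = -12.
Optimal value attained by: walk 4->1->0.
Answer: (W^⊗2)[4][0] = -12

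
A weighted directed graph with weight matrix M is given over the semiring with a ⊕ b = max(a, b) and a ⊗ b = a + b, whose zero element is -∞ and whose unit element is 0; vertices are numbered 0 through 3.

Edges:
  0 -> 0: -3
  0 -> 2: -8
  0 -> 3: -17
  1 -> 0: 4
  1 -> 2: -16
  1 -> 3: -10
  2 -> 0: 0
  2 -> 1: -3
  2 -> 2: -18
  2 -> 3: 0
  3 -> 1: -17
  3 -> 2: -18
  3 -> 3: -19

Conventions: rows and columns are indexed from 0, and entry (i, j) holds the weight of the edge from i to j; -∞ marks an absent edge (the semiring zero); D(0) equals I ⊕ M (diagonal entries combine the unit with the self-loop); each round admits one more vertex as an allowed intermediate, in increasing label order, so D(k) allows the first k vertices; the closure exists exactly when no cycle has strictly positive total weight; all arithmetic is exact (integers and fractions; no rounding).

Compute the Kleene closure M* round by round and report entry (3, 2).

D(0):
  [0, -∞, -8, -17]
  [4, 0, -16, -10]
  [0, -3, 0, 0]
  [-∞, -17, -18, 0]
D(1):
  [0, -∞, -8, -17]
  [4, 0, -4, -10]
  [0, -3, 0, 0]
  [-∞, -17, -18, 0]
D(2):
  [0, -∞, -8, -17]
  [4, 0, -4, -10]
  [1, -3, 0, 0]
  [-13, -17, -18, 0]
D(3):
  [0, -11, -8, -8]
  [4, 0, -4, -4]
  [1, -3, 0, 0]
  [-13, -17, -18, 0]
D(4):
  [0, -11, -8, -8]
  [4, 0, -4, -4]
  [1, -3, 0, 0]
  [-13, -17, -18, 0]
Answer: M*[3][2] = -18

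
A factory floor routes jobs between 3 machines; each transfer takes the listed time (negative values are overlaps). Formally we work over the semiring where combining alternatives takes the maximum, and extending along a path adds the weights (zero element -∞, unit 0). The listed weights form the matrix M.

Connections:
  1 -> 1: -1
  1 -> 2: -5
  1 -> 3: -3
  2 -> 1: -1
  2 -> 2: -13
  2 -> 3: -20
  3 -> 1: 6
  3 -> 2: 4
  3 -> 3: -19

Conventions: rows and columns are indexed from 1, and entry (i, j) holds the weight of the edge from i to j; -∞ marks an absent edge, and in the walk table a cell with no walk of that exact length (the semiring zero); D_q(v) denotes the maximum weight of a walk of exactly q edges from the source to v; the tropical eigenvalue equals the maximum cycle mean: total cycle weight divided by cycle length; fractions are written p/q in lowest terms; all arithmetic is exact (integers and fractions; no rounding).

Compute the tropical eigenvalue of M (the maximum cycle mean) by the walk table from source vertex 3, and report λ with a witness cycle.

q=0: [-∞, -∞, 0]
q=1: [6, 4, -19]
q=2: [5, 1, 3]
q=3: [9, 7, 2]
Optimal cycle mean attained by: cycle 1->3->1, total (-3) + 6, length 2.
Answer: λ = 3/2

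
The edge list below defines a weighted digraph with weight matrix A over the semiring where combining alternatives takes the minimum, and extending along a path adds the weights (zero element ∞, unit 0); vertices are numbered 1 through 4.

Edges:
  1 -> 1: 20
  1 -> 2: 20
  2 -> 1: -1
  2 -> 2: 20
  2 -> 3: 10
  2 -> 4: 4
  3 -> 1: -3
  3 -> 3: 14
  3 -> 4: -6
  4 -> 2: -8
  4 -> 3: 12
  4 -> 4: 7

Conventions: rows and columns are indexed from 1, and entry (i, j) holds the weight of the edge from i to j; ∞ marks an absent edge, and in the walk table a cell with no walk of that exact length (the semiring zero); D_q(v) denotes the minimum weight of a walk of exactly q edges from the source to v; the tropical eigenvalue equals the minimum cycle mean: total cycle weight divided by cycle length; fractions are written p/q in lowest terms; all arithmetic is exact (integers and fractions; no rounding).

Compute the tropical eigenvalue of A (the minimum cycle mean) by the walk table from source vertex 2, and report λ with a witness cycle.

q=0: [∞, 0, ∞, ∞]
q=1: [-1, 20, 10, 4]
q=2: [7, -4, 16, 4]
q=3: [-5, -4, 6, 0]
q=4: [-5, -8, 6, 0]
Optimal cycle mean attained by: cycle 2->4->2, total 4 + (-8), length 2.
Answer: λ = -2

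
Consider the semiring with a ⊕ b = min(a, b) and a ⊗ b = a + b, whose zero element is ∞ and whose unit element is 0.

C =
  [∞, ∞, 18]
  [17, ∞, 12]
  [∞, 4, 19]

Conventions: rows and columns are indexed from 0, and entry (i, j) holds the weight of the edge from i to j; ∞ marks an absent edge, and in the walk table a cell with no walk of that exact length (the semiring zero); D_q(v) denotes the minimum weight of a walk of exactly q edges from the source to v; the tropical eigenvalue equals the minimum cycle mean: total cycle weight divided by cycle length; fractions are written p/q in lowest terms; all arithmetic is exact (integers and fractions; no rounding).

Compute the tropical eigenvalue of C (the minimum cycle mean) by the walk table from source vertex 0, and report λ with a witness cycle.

q=0: [0, ∞, ∞]
q=1: [∞, ∞, 18]
q=2: [∞, 22, 37]
q=3: [39, 41, 34]
Optimal cycle mean attained by: cycle 1->2->1, total 12 + 4, length 2.
Answer: λ = 8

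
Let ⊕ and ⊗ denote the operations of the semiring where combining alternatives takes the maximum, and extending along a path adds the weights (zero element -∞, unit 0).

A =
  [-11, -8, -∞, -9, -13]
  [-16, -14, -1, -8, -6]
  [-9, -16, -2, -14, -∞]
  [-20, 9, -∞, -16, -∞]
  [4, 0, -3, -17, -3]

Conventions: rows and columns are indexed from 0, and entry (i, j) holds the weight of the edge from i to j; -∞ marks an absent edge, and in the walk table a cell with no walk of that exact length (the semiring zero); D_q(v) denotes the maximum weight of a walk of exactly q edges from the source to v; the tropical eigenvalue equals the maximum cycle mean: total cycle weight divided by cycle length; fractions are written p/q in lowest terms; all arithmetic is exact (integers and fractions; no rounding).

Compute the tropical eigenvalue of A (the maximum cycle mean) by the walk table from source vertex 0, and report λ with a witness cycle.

q=0: [0, -∞, -∞, -∞, -∞]
q=1: [-11, -8, -∞, -9, -13]
q=2: [-9, 0, -9, -16, -14]
q=3: [-10, -7, -1, -8, -6]
q=4: [-2, 1, -3, -15, -9]
q=5: [-5, -6, 0, -7, -5]
Optimal cycle mean attained by: cycle 1->3->1, total (-8) + 9, length 2.
Answer: λ = 1/2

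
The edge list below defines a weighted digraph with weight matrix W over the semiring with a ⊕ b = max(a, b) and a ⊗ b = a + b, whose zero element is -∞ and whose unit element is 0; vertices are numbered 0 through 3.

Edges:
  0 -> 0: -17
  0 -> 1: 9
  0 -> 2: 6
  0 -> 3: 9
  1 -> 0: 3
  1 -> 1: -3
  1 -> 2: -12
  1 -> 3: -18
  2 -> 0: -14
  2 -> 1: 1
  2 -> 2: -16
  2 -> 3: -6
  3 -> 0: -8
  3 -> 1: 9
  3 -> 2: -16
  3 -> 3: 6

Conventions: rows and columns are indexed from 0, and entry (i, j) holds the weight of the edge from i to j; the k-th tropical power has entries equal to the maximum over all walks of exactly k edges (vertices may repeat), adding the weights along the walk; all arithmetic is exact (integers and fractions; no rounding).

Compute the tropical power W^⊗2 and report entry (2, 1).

W^⊗2:
  [12, 18, -3, 15]
  [0, 12, 9, 12]
  [4, 3, -8, 0]
  [12, 15, -2, 12]
Key observation: the optimum is the walk 2->3->1, with weight (-6) + 9 = 3.
Optimal value attained by: walk 2->3->1.
Answer: (W^⊗2)[2][1] = 3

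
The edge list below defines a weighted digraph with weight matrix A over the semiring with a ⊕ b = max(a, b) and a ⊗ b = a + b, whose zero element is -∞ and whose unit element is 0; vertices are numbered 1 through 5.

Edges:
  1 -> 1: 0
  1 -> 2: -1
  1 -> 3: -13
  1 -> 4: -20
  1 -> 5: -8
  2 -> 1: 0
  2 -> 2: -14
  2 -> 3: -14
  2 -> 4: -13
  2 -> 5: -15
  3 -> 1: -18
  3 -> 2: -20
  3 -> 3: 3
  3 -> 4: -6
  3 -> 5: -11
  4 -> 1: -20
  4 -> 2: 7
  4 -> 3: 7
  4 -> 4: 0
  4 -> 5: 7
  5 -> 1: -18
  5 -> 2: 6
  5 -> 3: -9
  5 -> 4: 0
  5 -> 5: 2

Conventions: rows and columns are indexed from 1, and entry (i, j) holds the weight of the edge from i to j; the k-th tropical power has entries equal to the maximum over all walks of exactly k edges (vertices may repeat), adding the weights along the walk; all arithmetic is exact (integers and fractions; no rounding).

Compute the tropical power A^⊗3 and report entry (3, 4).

A^⊗2:
  [0, -1, -10, -8, -6]
  [0, -1, -6, -13, -6]
  [-15, 1, 6, -3, 1]
  [7, 13, 10, 7, 9]
  [6, 8, 7, 2, 7]
A^⊗3:
  [0, 0, -1, -6, -1]
  [0, 0, -3, -6, -4]
  [1, 7, 9, 1, 4]
  [13, 15, 14, 9, 14]
  [8, 13, 10, 7, 9]
Key observation: the optimum is the walk 3->4->5->4, with weight (-6) + 7 + 0 = 1.
Optimal value attained by: walk 3->4->5->4.
Answer: (A^⊗3)[3][4] = 1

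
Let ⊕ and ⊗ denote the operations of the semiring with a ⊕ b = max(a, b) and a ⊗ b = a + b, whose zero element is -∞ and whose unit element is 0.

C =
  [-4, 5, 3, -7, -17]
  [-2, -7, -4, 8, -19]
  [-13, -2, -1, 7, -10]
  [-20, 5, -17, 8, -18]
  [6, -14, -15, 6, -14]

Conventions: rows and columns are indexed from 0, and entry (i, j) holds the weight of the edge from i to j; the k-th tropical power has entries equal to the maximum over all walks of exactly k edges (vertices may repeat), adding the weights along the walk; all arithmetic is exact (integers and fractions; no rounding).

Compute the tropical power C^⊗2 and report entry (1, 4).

C^⊗2:
  [3, 1, 2, 13, -7]
  [-6, 13, 1, 16, -10]
  [-4, 12, -2, 15, -11]
  [3, 13, 1, 16, -10]
  [2, 11, 9, 14, -11]
Key observation: the optimum is the walk 1->3->4, with weight 8 + (-18) = -10.
Optimal value attained by: walk 1->3->4.
Answer: (C^⊗2)[1][4] = -10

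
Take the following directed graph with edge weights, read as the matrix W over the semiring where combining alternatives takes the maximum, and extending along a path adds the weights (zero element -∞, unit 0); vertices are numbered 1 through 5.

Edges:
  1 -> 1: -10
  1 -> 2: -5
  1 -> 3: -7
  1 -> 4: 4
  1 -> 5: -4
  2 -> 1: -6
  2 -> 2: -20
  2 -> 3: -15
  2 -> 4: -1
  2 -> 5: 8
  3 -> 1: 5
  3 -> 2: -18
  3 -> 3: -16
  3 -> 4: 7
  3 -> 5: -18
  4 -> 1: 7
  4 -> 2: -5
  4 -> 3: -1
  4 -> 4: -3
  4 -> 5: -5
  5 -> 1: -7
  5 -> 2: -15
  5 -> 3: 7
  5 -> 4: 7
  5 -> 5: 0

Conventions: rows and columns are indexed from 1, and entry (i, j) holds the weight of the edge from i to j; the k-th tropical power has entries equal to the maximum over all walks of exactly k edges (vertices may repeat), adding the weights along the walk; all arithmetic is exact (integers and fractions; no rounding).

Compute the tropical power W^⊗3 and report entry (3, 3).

W^⊗2:
  [11, -1, 3, 3, 3]
  [6, -6, 15, 15, 8]
  [14, 2, 6, 9, 2]
  [4, 2, 2, 11, 3]
  [14, 2, 7, 14, 2]
W^⊗3:
  [10, 6, 10, 15, 7]
  [22, 10, 15, 22, 10]
  [16, 9, 9, 18, 10]
  [18, 6, 10, 10, 10]
  [21, 9, 13, 18, 10]
Key observation: the optimum is the walk 3->4->5->3, with weight 7 + (-5) + 7 = 9.
Optimal value attained by: walk 3->4->5->3.
Answer: (W^⊗3)[3][3] = 9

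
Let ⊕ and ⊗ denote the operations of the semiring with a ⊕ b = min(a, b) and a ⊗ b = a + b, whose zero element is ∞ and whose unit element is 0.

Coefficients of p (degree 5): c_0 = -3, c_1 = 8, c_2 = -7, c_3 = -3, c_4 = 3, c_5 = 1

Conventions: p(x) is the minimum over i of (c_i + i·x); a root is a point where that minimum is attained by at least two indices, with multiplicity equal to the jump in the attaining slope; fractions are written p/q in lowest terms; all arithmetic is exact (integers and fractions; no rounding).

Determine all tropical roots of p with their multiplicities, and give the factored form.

hull edge (i=0, c=-3) to (i=2, c=-7): slope -2, span 2
hull edge (i=2, c=-7) to (i=5, c=1): slope 8/3, span 3
Factored form: p(x) = 1 ⊗ (x ⊕ (-8/3)) ⊗ (x ⊕ (-8/3)) ⊗ (x ⊕ (-8/3)) ⊗ (x ⊕ 2) ⊗ (x ⊕ 2)
Answer: roots = -8/3 (mult 3), 2 (mult 2)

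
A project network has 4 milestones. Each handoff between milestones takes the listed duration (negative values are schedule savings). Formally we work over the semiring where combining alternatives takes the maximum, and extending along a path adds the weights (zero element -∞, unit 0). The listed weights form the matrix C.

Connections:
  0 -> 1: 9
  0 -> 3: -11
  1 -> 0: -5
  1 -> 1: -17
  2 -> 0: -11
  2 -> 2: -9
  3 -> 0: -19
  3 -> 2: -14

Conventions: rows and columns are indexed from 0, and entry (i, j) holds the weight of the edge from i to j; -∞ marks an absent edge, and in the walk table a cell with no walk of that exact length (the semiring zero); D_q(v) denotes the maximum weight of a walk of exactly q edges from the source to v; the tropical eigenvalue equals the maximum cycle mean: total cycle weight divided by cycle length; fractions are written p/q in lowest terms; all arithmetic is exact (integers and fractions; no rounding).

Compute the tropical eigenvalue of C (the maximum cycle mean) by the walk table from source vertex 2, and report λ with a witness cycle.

q=0: [-∞, -∞, 0, -∞]
q=1: [-11, -∞, -9, -∞]
q=2: [-20, -2, -18, -22]
q=3: [-7, -11, -27, -31]
q=4: [-16, 2, -36, -18]
Optimal cycle mean attained by: cycle 0->1->0, total 9 + (-5), length 2.
Answer: λ = 2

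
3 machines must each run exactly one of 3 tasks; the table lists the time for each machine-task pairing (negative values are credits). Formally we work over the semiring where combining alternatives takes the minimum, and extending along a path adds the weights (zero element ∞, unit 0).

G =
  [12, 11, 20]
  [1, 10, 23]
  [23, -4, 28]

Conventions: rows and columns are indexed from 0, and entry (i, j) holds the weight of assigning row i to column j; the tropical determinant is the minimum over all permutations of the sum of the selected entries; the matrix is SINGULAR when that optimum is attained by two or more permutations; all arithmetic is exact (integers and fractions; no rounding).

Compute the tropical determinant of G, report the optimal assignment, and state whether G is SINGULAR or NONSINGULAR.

σ = (0, 1, 2): 12 + 10 + 28 = 50
σ = (0, 2, 1): 12 + 23 + (-4) = 31
σ = (1, 0, 2): 11 + 1 + 28 = 40
σ = (1, 2, 0): 11 + 23 + 23 = 57
σ = (2, 0, 1): 20 + 1 + (-4) = 17
σ = (2, 1, 0): 20 + 10 + 23 = 53
Optimal value attained by: σ = (2, 0, 1).
Answer: det⊕(G) = 17; verdict: NONSINGULAR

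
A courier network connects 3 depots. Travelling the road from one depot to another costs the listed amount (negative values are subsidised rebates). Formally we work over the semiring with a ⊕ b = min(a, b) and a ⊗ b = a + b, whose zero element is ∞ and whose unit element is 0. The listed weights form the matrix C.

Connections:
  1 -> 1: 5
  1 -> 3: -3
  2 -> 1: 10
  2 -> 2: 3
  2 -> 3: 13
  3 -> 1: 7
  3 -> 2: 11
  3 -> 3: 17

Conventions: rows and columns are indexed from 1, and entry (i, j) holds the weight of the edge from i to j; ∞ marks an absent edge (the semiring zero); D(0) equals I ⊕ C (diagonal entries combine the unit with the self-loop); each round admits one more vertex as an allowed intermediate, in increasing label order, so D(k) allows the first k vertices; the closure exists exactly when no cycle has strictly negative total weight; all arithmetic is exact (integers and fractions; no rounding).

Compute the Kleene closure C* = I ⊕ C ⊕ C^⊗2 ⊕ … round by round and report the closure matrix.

D(0):
  [0, ∞, -3]
  [10, 0, 13]
  [7, 11, 0]
D(1):
  [0, ∞, -3]
  [10, 0, 7]
  [7, 11, 0]
D(2):
  [0, ∞, -3]
  [10, 0, 7]
  [7, 11, 0]
D(3):
  [0, 8, -3]
  [10, 0, 7]
  [7, 11, 0]
Answer: C* = [[0, 8, -3], [10, 0, 7], [7, 11, 0]]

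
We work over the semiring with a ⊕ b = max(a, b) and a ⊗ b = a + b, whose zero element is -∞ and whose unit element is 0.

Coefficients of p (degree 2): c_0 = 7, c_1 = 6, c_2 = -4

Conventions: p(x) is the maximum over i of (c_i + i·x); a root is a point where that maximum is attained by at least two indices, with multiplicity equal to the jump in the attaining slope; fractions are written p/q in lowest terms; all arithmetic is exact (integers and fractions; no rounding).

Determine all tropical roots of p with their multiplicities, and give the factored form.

hull edge (i=0, c=7) to (i=1, c=6): slope -1, span 1
hull edge (i=1, c=6) to (i=2, c=-4): slope -10, span 1
Factored form: p(x) = -4 ⊗ (x ⊕ 1) ⊗ (x ⊕ 10)
Answer: roots = 1 (mult 1), 10 (mult 1)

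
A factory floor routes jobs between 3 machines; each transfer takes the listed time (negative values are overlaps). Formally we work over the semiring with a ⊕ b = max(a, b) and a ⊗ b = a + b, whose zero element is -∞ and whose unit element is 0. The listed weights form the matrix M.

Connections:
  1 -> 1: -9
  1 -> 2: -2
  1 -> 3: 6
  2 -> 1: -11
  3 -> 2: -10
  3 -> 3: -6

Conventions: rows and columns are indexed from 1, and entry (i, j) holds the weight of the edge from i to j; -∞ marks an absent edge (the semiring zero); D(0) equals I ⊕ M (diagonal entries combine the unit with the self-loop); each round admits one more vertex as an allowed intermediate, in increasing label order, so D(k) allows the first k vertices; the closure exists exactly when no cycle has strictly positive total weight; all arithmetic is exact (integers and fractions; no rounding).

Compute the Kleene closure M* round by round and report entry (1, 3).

D(0):
  [0, -2, 6]
  [-11, 0, -∞]
  [-∞, -10, 0]
D(1):
  [0, -2, 6]
  [-11, 0, -5]
  [-∞, -10, 0]
D(2):
  [0, -2, 6]
  [-11, 0, -5]
  [-21, -10, 0]
D(3):
  [0, -2, 6]
  [-11, 0, -5]
  [-21, -10, 0]
Answer: M*[1][3] = 6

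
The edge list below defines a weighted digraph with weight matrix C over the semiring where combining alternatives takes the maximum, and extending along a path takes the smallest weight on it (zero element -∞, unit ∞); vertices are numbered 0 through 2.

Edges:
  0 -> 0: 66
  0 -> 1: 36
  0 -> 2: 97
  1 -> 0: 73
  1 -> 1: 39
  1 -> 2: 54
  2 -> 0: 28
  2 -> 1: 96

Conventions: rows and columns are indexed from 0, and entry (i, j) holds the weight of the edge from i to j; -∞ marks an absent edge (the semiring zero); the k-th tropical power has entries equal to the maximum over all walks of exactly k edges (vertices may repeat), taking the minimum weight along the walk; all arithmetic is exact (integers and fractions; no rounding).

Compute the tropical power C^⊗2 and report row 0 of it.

C^⊗2:
  [66, 96, 66]
  [66, 54, 73]
  [73, 39, 54]
Answer: row 0 of C^⊗2 = [66, 96, 66]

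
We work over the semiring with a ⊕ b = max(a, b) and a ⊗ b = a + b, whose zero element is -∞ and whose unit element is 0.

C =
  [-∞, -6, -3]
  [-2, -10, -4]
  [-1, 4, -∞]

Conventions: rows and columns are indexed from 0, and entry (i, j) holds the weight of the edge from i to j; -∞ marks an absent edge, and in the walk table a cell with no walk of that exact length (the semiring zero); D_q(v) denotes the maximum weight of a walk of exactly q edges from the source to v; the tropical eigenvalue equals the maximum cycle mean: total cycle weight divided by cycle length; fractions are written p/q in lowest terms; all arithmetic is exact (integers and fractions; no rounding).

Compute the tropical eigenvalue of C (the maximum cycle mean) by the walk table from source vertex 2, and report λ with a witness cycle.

q=0: [-∞, -∞, 0]
q=1: [-1, 4, -∞]
q=2: [2, -6, 0]
q=3: [-1, 4, -1]
Optimal cycle mean attained by: cycle 1->2->1, total (-4) + 4, length 2.
Answer: λ = 0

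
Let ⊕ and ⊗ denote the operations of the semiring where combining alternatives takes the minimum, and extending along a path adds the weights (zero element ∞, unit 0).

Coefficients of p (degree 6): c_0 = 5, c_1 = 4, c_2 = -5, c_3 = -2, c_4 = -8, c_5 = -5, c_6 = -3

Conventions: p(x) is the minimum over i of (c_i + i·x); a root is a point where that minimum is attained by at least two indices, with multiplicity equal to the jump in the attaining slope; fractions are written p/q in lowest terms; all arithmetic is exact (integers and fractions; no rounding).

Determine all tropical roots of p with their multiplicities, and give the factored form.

hull edge (i=0, c=5) to (i=2, c=-5): slope -5, span 2
hull edge (i=2, c=-5) to (i=4, c=-8): slope -3/2, span 2
hull edge (i=4, c=-8) to (i=6, c=-3): slope 5/2, span 2
Factored form: p(x) = -3 ⊗ (x ⊕ (-5/2)) ⊗ (x ⊕ (-5/2)) ⊗ (x ⊕ 3/2) ⊗ (x ⊕ 3/2) ⊗ (x ⊕ 5) ⊗ (x ⊕ 5)
Answer: roots = -5/2 (mult 2), 3/2 (mult 2), 5 (mult 2)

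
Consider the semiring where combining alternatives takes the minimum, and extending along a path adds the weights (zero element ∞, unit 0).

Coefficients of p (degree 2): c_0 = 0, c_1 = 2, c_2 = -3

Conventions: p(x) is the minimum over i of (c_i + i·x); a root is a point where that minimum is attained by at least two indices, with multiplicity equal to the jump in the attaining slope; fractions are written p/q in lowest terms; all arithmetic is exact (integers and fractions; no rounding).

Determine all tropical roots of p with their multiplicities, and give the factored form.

hull edge (i=0, c=0) to (i=2, c=-3): slope -3/2, span 2
Factored form: p(x) = -3 ⊗ (x ⊕ 3/2) ⊗ (x ⊕ 3/2)
Answer: roots = 3/2 (mult 2)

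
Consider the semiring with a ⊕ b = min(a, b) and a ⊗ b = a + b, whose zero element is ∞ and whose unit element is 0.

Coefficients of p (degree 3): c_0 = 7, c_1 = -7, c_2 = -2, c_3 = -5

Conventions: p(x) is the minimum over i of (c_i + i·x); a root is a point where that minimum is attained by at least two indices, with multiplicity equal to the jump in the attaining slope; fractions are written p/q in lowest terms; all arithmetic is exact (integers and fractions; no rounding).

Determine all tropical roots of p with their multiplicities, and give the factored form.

hull edge (i=0, c=7) to (i=1, c=-7): slope -14, span 1
hull edge (i=1, c=-7) to (i=3, c=-5): slope 1, span 2
Factored form: p(x) = -5 ⊗ (x ⊕ (-1)) ⊗ (x ⊕ (-1)) ⊗ (x ⊕ 14)
Answer: roots = -1 (mult 2), 14 (mult 1)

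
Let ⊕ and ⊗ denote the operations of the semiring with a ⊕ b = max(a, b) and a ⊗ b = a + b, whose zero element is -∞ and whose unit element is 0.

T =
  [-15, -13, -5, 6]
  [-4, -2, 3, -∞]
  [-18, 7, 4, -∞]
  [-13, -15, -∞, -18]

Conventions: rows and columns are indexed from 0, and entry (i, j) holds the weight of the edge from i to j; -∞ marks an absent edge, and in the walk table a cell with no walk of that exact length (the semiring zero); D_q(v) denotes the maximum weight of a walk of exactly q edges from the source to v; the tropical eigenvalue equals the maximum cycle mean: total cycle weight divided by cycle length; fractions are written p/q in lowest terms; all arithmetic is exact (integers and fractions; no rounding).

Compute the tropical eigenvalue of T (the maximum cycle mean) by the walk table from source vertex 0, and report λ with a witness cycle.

q=0: [0, -∞, -∞, -∞]
q=1: [-15, -13, -5, 6]
q=2: [-7, 2, -1, -9]
q=3: [-2, 6, 5, -1]
q=4: [2, 12, 9, 4]
Optimal cycle mean attained by: cycle 1->2->1, total 3 + 7, length 2.
Answer: λ = 5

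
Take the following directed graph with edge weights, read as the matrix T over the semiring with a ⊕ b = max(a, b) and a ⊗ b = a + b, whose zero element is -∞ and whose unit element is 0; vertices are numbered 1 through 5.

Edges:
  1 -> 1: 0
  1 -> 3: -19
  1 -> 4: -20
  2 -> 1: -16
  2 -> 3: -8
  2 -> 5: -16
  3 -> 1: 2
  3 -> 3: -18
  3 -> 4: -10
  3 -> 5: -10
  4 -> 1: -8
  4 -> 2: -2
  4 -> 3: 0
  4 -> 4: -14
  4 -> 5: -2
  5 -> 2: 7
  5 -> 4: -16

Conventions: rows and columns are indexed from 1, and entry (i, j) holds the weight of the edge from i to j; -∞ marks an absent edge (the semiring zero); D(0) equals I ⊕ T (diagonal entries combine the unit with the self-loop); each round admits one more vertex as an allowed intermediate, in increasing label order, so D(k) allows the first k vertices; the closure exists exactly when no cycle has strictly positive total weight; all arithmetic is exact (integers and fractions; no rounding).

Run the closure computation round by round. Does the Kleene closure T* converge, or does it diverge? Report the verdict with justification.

D(0):
  [0, -∞, -19, -20, -∞]
  [-16, 0, -8, -∞, -16]
  [2, -∞, 0, -10, -10]
  [-8, -2, 0, 0, -2]
  [-∞, 7, -∞, -16, 0]
D(1):
  [0, -∞, -19, -20, -∞]
  [-16, 0, -8, -36, -16]
  [2, -∞, 0, -10, -10]
  [-8, -2, 0, 0, -2]
  [-∞, 7, -∞, -16, 0]
D(2):
  [0, -∞, -19, -20, -∞]
  [-16, 0, -8, -36, -16]
  [2, -∞, 0, -10, -10]
  [-8, -2, 0, 0, -2]
  [-9, 7, -1, -16, 0]
D(3):
  [0, -∞, -19, -20, -29]
  [-6, 0, -8, -18, -16]
  [2, -∞, 0, -10, -10]
  [2, -2, 0, 0, -2]
  [1, 7, -1, -11, 0]
D(4):
  [0, -22, -19, -20, -22]
  [-6, 0, -8, -18, -16]
  [2, -12, 0, -10, -10]
  [2, -2, 0, 0, -2]
  [1, 7, -1, -11, 0]
D(5):
  [0, -15, -19, -20, -22]
  [-6, 0, -8, -18, -16]
  [2, -3, 0, -10, -10]
  [2, 5, 0, 0, -2]
  [1, 7, -1, -11, 0]
Key observation: every diagonal entry stays at the unit through all rounds, so no improving cycle exists.
Answer: CONVERGES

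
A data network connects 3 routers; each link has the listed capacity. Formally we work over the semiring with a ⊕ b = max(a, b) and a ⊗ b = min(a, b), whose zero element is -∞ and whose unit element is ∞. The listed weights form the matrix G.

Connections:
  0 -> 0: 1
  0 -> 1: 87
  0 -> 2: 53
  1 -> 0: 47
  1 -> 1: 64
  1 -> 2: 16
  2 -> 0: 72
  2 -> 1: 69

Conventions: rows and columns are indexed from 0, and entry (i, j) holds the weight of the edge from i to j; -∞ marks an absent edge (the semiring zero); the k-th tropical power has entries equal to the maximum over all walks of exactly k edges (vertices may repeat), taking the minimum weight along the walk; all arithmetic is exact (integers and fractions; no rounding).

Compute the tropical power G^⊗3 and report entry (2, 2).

G^⊗2:
  [53, 64, 16]
  [47, 64, 47]
  [47, 72, 53]
G^⊗3:
  [47, 64, 53]
  [47, 64, 47]
  [53, 64, 47]
Key observation: the optimum is the walk 2->1->0->2, with weight 69 min 47 min 53 = 47.
Optimal value attained by: walk 2->1->0->2.
Answer: (G^⊗3)[2][2] = 47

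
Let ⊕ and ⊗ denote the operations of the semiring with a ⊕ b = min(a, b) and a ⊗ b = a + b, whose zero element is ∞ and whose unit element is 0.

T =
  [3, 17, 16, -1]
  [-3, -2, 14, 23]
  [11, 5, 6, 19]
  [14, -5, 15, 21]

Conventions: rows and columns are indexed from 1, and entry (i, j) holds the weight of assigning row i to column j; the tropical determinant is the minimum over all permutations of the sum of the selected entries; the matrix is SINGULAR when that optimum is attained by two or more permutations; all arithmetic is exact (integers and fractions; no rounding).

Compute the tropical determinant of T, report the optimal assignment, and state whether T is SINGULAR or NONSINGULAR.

σ = (1, 2, 3, 4): 3 + (-2) + 6 + 21 = 28
σ = (1, 2, 4, 3): 3 + (-2) + 19 + 15 = 35
σ = (1, 3, 2, 4): 3 + 14 + 5 + 21 = 43
σ = (1, 3, 4, 2): 3 + 14 + 19 + (-5) = 31
σ = (1, 4, 2, 3): 3 + 23 + 5 + 15 = 46
σ = (1, 4, 3, 2): 3 + 23 + 6 + (-5) = 27
σ = (2, 1, 3, 4): 17 + (-3) + 6 + 21 = 41
σ = (2, 1, 4, 3): 17 + (-3) + 19 + 15 = 48
σ = (2, 3, 1, 4): 17 + 14 + 11 + 21 = 63
σ = (2, 3, 4, 1): 17 + 14 + 19 + 14 = 64
σ = (2, 4, 1, 3): 17 + 23 + 11 + 15 = 66
σ = (2, 4, 3, 1): 17 + 23 + 6 + 14 = 60
σ = (3, 1, 2, 4): 16 + (-3) + 5 + 21 = 39
σ = (3, 1, 4, 2): 16 + (-3) + 19 + (-5) = 27
σ = (3, 2, 1, 4): 16 + (-2) + 11 + 21 = 46
σ = (3, 2, 4, 1): 16 + (-2) + 19 + 14 = 47
σ = (3, 4, 1, 2): 16 + 23 + 11 + (-5) = 45
σ = (3, 4, 2, 1): 16 + 23 + 5 + 14 = 58
σ = (4, 1, 2, 3): (-1) + (-3) + 5 + 15 = 16
σ = (4, 1, 3, 2): (-1) + (-3) + 6 + (-5) = -3
σ = (4, 2, 1, 3): (-1) + (-2) + 11 + 15 = 23
σ = (4, 2, 3, 1): (-1) + (-2) + 6 + 14 = 17
σ = (4, 3, 1, 2): (-1) + 14 + 11 + (-5) = 19
σ = (4, 3, 2, 1): (-1) + 14 + 5 + 14 = 32
Optimal value attained by: σ = (4, 1, 3, 2).
Answer: det⊕(T) = -3; verdict: NONSINGULAR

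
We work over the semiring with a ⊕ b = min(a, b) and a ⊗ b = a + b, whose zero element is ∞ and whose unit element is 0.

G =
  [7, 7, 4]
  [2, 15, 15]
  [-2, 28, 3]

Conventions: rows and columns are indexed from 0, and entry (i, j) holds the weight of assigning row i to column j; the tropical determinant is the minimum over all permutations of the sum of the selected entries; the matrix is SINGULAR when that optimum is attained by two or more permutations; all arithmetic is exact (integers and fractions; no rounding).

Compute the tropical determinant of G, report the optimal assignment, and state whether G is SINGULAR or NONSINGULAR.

σ = (0, 1, 2): 7 + 15 + 3 = 25
σ = (0, 2, 1): 7 + 15 + 28 = 50
σ = (1, 0, 2): 7 + 2 + 3 = 12
σ = (1, 2, 0): 7 + 15 + (-2) = 20
σ = (2, 0, 1): 4 + 2 + 28 = 34
σ = (2, 1, 0): 4 + 15 + (-2) = 17
Optimal value attained by: σ = (1, 0, 2).
Answer: det⊕(G) = 12; verdict: NONSINGULAR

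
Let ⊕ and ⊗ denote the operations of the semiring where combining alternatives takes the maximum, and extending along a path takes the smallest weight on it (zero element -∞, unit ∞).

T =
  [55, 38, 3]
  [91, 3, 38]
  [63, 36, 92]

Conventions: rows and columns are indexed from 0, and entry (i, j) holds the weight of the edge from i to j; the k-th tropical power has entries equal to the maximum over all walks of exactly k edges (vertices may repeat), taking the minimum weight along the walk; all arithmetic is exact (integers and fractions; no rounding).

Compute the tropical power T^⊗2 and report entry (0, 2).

T^⊗2:
  [55, 38, 38]
  [55, 38, 38]
  [63, 38, 92]
Key observation: the optimum is the walk 0->1->2, with weight 38 min 38 = 38.
Optimal value attained by: walk 0->1->2.
Answer: (T^⊗2)[0][2] = 38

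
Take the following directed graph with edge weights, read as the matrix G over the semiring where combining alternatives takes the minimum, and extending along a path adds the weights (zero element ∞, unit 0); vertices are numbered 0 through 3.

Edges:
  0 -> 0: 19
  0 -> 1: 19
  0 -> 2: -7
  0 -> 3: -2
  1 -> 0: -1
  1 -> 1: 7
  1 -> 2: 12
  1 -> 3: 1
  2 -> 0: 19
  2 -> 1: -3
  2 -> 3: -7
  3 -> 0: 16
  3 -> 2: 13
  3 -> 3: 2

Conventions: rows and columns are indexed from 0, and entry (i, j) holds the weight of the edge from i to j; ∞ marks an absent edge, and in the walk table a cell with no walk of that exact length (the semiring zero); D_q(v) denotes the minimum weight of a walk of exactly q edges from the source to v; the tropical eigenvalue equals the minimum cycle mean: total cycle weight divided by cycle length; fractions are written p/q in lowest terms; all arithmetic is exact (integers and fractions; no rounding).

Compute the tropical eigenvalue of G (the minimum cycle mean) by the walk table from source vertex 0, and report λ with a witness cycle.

q=0: [0, ∞, ∞, ∞]
q=1: [19, 19, -7, -2]
q=2: [12, -10, 11, -14]
q=3: [-11, -3, -1, -12]
q=4: [-4, -4, -18, -13]
Optimal cycle mean attained by: cycle 0->2->1->0, total (-7) + (-3) + (-1), length 3.
Answer: λ = -11/3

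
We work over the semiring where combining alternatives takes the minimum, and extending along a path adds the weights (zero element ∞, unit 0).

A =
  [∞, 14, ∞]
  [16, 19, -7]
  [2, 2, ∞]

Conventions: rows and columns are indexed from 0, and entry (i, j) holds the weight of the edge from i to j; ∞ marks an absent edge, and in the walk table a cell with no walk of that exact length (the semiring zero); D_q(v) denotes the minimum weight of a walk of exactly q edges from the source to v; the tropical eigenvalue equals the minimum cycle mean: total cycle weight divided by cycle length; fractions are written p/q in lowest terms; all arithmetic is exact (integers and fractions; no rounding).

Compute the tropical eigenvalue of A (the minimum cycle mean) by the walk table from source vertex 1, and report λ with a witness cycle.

q=0: [∞, 0, ∞]
q=1: [16, 19, -7]
q=2: [-5, -5, 12]
q=3: [11, 9, -12]
Optimal cycle mean attained by: cycle 1->2->1, total (-7) + 2, length 2.
Answer: λ = -5/2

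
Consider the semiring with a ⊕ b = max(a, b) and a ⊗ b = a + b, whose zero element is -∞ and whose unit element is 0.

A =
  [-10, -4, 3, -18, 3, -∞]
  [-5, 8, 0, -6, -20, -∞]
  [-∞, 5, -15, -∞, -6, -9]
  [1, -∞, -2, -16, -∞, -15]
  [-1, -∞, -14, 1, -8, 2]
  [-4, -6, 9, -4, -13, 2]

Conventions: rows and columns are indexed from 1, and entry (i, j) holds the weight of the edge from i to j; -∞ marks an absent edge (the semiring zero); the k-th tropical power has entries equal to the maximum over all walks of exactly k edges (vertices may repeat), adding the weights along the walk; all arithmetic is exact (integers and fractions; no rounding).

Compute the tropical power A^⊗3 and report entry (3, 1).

A^⊗2:
  [2, 8, -4, 4, -3, 5]
  [3, 16, 8, 2, -2, -9]
  [0, 13, 5, -1, -14, -4]
  [-9, 3, 4, -17, 4, -11]
  [2, -4, 11, -2, 2, 4]
  [-2, 14, 11, -2, 3, 4]
A^⊗3:
  [5, 16, 14, 2, 5, 7]
  [11, 24, 16, 10, 6, 0]
  [8, 21, 13, 7, 3, -2]
  [3, 11, 3, 5, -2, 6]
  [1, 16, 13, 3, 5, 6]
  [9, 22, 14, 8, 5, 6]
Key observation: the optimum is the walk 3->2->2->1, with weight 5 + 8 + (-5) = 8.
Optimal value attained by: walk 3->2->2->1.
Answer: (A^⊗3)[3][1] = 8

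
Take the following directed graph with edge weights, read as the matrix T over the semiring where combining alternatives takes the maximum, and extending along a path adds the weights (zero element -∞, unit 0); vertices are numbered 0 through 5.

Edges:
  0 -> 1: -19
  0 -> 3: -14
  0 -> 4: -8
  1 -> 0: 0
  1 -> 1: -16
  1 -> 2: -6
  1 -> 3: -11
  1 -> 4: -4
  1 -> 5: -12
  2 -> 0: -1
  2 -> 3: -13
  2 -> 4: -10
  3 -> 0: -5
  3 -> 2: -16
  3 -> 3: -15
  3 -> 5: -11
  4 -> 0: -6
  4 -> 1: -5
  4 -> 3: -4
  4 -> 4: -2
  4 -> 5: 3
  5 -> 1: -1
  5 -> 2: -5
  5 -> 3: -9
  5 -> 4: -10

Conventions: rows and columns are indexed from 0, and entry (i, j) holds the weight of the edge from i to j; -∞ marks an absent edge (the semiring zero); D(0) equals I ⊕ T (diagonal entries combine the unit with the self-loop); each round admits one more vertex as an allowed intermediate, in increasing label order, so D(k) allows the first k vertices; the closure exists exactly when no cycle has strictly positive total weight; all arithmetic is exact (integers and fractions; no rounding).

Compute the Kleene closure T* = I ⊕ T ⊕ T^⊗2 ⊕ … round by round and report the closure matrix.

D(0):
  [0, -19, -∞, -14, -8, -∞]
  [0, 0, -6, -11, -4, -12]
  [-1, -∞, 0, -13, -10, -∞]
  [-5, -∞, -16, 0, -∞, -11]
  [-6, -5, -∞, -4, 0, 3]
  [-∞, -1, -5, -9, -10, 0]
D(1):
  [0, -19, -∞, -14, -8, -∞]
  [0, 0, -6, -11, -4, -12]
  [-1, -20, 0, -13, -9, -∞]
  [-5, -24, -16, 0, -13, -11]
  [-6, -5, -∞, -4, 0, 3]
  [-∞, -1, -5, -9, -10, 0]
D(2):
  [0, -19, -25, -14, -8, -31]
  [0, 0, -6, -11, -4, -12]
  [-1, -20, 0, -13, -9, -32]
  [-5, -24, -16, 0, -13, -11]
  [-5, -5, -11, -4, 0, 3]
  [-1, -1, -5, -9, -5, 0]
D(3):
  [0, -19, -25, -14, -8, -31]
  [0, 0, -6, -11, -4, -12]
  [-1, -20, 0, -13, -9, -32]
  [-5, -24, -16, 0, -13, -11]
  [-5, -5, -11, -4, 0, 3]
  [-1, -1, -5, -9, -5, 0]
D(4):
  [0, -19, -25, -14, -8, -25]
  [0, 0, -6, -11, -4, -12]
  [-1, -20, 0, -13, -9, -24]
  [-5, -24, -16, 0, -13, -11]
  [-5, -5, -11, -4, 0, 3]
  [-1, -1, -5, -9, -5, 0]
D(5):
  [0, -13, -19, -12, -8, -5]
  [0, 0, -6, -8, -4, -1]
  [-1, -14, 0, -13, -9, -6]
  [-5, -18, -16, 0, -13, -10]
  [-5, -5, -11, -4, 0, 3]
  [-1, -1, -5, -9, -5, 0]
D(6):
  [0, -6, -10, -12, -8, -5]
  [0, 0, -6, -8, -4, -1]
  [-1, -7, 0, -13, -9, -6]
  [-5, -11, -15, 0, -13, -10]
  [2, 2, -2, -4, 0, 3]
  [-1, -1, -5, -9, -5, 0]
Answer: T* = [[0, -6, -10, -12, -8, -5], [0, 0, -6, -8, -4, -1], [-1, -7, 0, -13, -9, -6], [-5, -11, -15, 0, -13, -10], [2, 2, -2, -4, 0, 3], [-1, -1, -5, -9, -5, 0]]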